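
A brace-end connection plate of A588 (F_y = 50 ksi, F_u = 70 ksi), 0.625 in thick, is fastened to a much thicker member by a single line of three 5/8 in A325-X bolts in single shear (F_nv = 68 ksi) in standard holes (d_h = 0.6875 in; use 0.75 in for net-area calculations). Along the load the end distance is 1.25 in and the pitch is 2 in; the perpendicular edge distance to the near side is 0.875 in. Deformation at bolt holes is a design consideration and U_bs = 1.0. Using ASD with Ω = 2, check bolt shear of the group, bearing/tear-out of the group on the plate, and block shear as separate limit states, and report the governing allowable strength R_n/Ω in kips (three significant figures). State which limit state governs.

31.3 kips (bolt shear governs)

Bolt shear: A_b = π·0.625²/4 = 0.3068 in²; R_n = 68 × 0.3068 × 3 × 1 = 62.59 kips → 62.59 / 2 = 31.3 kips.
Bearing: edge l_c = 0.9062, r_n = 47.58 kips; interior l_c = 1.312, r_n = 65.62 kips; R_n = 47.58 + 2·65.62 = 178.8 kips → 89.4 kips.
Block shear: A_gv = 3.281, A_nv = 2.109, A_nt = 0.3125 in²; R_n = min(0.6F_uA_nv, 0.6F_yA_gv) + U_bs·F_u·A_nt = 110.5 kips → 55.2 kips.
Bolt shear governs: 31.3 kips.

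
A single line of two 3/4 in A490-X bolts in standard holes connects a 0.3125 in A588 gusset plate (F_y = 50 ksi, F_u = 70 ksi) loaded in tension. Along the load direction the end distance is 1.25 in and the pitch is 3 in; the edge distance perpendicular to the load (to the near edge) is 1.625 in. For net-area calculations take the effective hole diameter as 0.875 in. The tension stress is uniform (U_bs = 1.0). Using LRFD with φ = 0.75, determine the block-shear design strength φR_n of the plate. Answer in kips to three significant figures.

Shear plane L_v = 1.25 + 1·3 = 4.25 in; A_gv = 4.25 × 0.3125 = 1.328 in².
A_nv = (4.25 − 1.5·0.875) × 0.3125 = 0.918 in².
A_nt = (1.625 − 0.5·0.875) × 0.3125 = 0.3711 in².
0.6 F_u A_nv = 38.55 kips; 0.6 F_y A_gv = 39.84 kips → shear rupture governs the shear term.
R_n = 38.55 + 1.0 × 70 × 0.3711 = 64.53 kips.
Design strength φR_n = 0.75 × 64.53 = 48.4 kips.

48.4 kips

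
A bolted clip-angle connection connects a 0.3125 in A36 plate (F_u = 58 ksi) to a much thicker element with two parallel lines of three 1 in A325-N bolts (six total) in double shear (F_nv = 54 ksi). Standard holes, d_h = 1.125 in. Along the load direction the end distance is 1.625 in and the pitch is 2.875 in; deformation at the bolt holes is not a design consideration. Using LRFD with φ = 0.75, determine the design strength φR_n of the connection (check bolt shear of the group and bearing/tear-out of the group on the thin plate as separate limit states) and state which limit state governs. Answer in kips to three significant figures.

Bolt shear: A_b = π·1²/4 = 0.7854 in²; R_n = 54 × 0.7854 × 6 × 2 = 508.9 kips → 0.75 × 508.9 = 382 kips.
Bearing (1.5 l_c t F_u ≤ 3.0 d t F_u): upper limit = 3.0·1·0.3125·58 = 54.38 kips.
  Edge l_c = 1.625 − 1.125/2 = 1.062 → r_n = 28.89 kips; interior l_c = 2.875 − 1.125 = 1.75 → r_n = 47.58 kips.
  R_n,bearing = 2·28.89 + 4·47.58 = 248.1 kips → 0.75 × 248.1 = 186 kips.
Bearing governs: 186 kips.

186 kips (bearing governs)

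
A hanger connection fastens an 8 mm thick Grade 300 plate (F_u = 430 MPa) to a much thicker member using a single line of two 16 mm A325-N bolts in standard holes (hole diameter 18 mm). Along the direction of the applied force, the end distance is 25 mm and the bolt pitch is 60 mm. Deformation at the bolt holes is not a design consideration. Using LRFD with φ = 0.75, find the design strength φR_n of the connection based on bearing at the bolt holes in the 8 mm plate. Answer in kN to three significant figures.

186 kN

Per bolt r_n = 1.5 l_c t F_u ≤ 3.0 d t F_u; upper limit = 3.0 × 16 × 8 × 430 / 1000 = 165.1 kN.
Edge bolt: l_c = 25 − 18/2 = 16 mm → 1.5 × 16 × 8 × 430 / 1000 = 82.56 → r_n = 82.56 kN.
Interior bolts: l_c = 60 − 18 = 42 mm → 1.5 × 42 × 8 × 430 / 1000 = 216.7 → r_n = 165.1 kN.
R_n = 1 × 82.56 + 1 × 165.1 = 247.7 kN.
Design strength φR_n = 0.75 × 247.7 = 186 kN.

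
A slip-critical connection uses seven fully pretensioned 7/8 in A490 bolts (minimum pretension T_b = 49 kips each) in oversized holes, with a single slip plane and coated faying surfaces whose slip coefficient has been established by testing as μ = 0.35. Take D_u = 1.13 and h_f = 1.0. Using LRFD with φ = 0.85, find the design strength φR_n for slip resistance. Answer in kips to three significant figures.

R_n = μ · D_u · h_f · T_b · n_s · n_b = 0.35 × 1.13 × 1.0 × 49 × 1 × 7 = 135.7 kips.
Design strength φR_n = 0.85 × 135.7 = 115 kips.

115 kips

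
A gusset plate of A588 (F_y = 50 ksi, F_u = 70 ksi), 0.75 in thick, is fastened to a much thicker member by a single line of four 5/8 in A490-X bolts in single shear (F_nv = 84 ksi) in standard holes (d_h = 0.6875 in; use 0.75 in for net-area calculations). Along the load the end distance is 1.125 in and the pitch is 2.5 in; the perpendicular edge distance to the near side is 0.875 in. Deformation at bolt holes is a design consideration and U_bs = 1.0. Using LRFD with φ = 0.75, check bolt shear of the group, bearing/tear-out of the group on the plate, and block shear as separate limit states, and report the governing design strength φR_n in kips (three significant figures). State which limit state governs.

Bolt shear: A_b = π·0.625²/4 = 0.3068 in²; R_n = 84 × 0.3068 × 4 × 1 = 103.1 kips → 0.75 × 103.1 = 77.3 kips.
Bearing: edge l_c = 0.7812, r_n = 49.22 kips; interior l_c = 1.812, r_n = 78.75 kips; R_n = 49.22 + 3·78.75 = 285.5 kips → 214 kips.
Block shear: A_gv = 6.469, A_nv = 4.5, A_nt = 0.375 in²; R_n = min(0.6F_uA_nv, 0.6F_yA_gv) + U_bs·F_u·A_nt = 215.2 kips → 161 kips.
Bolt shear governs: 77.3 kips.

77.3 kips (bolt shear governs)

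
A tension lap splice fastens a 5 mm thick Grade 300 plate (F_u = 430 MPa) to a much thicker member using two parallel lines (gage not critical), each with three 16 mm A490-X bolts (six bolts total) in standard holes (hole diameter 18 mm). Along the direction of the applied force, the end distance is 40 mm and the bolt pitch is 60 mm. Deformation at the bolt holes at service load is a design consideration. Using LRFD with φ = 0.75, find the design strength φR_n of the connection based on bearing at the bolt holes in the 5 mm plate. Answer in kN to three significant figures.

Per bolt r_n = 1.2 l_c t F_u ≤ 2.4 d t F_u; upper limit = 2.4 × 16 × 5 × 430 / 1000 = 82.56 kN.
Edge bolt: l_c = 40 − 18/2 = 31 mm → 1.2 × 31 × 5 × 430 / 1000 = 79.98 → r_n = 79.98 kN.
Interior bolts: l_c = 60 − 18 = 42 mm → 1.2 × 42 × 5 × 430 / 1000 = 108.4 → r_n = 82.56 kN.
R_n = 2 × 79.98 + 4 × 82.56 = 490.2 kN.
Design strength φR_n = 0.75 × 490.2 = 368 kN.

368 kN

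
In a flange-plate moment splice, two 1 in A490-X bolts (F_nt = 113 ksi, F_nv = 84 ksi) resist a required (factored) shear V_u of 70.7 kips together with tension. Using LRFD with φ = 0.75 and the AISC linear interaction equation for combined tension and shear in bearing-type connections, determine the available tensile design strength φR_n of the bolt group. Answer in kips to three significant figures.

78 kips

A_b = π·1²/4 = 0.7854 in²; f_rv = 70.7 / (2 × 0.7854) = 45.01 ksi.
F'_nt = 1.3 F_nt − (F_nt / φF_nv) f_rv = 1.3·113 − (113/(0.75·84))·45.01 = 66.17 ksi, capped at F_nt → F'_nt = 66.17 ksi.
R_n = F'_nt · A_b · n = 66.17 × 0.7854 × 2 = 103.9 kips.
Design strength φR_n = 0.75 × 103.9 = 78 kips.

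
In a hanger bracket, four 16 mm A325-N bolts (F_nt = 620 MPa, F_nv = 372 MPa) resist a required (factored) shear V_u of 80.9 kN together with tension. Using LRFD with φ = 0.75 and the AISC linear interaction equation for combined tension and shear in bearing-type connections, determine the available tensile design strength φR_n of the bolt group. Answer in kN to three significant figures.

351 kN

A_b = π·16²/4 = 201.1 mm²; f_rv = 80.9 × 1000 / (4 × 201.1) = 100.6 MPa.
F'_nt = 1.3 F_nt − (F_nt / φF_nv) f_rv = 1.3·620 − (620/(0.75·372))·100.6 = 582.5 MPa, capped at F_nt → F'_nt = 582.5 MPa.
R_n = F'_nt · A_b · n = 582.5 × 201.1 × 4 / 1000 = 468.4 kN.
Design strength φR_n = 0.75 × 468.4 = 351 kN.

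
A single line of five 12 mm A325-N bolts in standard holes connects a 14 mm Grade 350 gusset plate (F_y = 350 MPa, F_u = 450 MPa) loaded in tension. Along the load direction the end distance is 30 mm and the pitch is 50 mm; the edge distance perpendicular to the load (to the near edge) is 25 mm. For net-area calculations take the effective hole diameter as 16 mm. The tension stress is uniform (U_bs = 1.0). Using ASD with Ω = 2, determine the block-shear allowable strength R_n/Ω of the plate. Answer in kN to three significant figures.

Shear plane L_v = 30 + 4·50 = 230 mm; A_gv = 230 × 14 = 3220 mm².
A_nv = (230 − 4.5·16) × 14 = 2212 mm².
A_nt = (25 − 0.5·16) × 14 = 238 mm².
0.6 F_u A_nv = 597.2 kN; 0.6 F_y A_gv = 676.2 kN → shear rupture governs the shear term.
R_n = 597.2 + 1.0 × 450 × 238 / 1000 = 704.3 kN.
Allowable strength R_n/Ω = 704.3 / 2 = 352 kN.

352 kN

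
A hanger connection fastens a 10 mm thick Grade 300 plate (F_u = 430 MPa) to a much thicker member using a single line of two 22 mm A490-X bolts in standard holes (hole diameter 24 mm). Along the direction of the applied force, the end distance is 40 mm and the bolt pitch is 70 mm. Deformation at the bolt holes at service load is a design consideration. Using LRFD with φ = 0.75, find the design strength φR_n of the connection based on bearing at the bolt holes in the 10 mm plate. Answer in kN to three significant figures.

Per bolt r_n = 1.2 l_c t F_u ≤ 2.4 d t F_u; upper limit = 2.4 × 22 × 10 × 430 / 1000 = 227 kN.
Edge bolt: l_c = 40 − 24/2 = 28 mm → 1.2 × 28 × 10 × 430 / 1000 = 144.5 → r_n = 144.5 kN.
Interior bolts: l_c = 70 − 24 = 46 mm → 1.2 × 46 × 10 × 430 / 1000 = 237.4 → r_n = 227 kN.
R_n = 1 × 144.5 + 1 × 227 = 371.5 kN.
Design strength φR_n = 0.75 × 371.5 = 279 kN.

279 kN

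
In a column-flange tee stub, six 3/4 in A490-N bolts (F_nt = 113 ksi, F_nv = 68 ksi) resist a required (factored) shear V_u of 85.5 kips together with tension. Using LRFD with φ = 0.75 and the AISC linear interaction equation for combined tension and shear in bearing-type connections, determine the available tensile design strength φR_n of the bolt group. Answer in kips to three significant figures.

A_b = π·0.75²/4 = 0.4418 in²; f_rv = 85.5 / (6 × 0.4418) = 32.26 ksi.
F'_nt = 1.3 F_nt − (F_nt / φF_nv) f_rv = 1.3·113 − (113/(0.75·68))·32.26 = 75.43 ksi, capped at F_nt → F'_nt = 75.43 ksi.
R_n = F'_nt · A_b · n = 75.43 × 0.4418 × 6 = 199.9 kips.
Design strength φR_n = 0.75 × 199.9 = 150 kips.

150 kips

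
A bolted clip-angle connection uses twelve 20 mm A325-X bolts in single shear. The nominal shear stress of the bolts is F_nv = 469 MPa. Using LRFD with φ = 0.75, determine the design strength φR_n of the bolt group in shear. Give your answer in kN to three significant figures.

1330 kN

A_b = π × 20² / 4 = 314.2 mm².
R_n = F_nv · A_b · n · n_s = 469 × 314.2 × 12 × 1 / 1000 = 1768 kN.
Design strength φR_n = 0.75 × 1768 = 1330 kN.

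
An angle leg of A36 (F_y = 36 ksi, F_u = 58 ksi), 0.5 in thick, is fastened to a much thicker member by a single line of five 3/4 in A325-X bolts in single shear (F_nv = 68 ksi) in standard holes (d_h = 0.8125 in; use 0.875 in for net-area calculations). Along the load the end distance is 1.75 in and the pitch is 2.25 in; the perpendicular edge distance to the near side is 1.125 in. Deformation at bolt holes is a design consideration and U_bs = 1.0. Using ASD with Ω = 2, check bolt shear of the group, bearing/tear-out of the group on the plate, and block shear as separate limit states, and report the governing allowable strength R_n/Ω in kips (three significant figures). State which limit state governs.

68 kips (block shear governs)

Bolt shear: A_b = π·0.75²/4 = 0.4418 in²; R_n = 68 × 0.4418 × 5 × 1 = 150.2 kips → 150.2 / 2 = 75.1 kips.
Bearing: edge l_c = 1.344, r_n = 46.76 kips; interior l_c = 1.438, r_n = 50.02 kips; R_n = 46.76 + 4·50.02 = 246.9 kips → 123 kips.
Block shear: A_gv = 5.375, A_nv = 3.406, A_nt = 0.3438 in²; R_n = min(0.6F_uA_nv, 0.6F_yA_gv) + U_bs·F_u·A_nt = 136 kips → 68 kips.
Block shear governs: 68 kips.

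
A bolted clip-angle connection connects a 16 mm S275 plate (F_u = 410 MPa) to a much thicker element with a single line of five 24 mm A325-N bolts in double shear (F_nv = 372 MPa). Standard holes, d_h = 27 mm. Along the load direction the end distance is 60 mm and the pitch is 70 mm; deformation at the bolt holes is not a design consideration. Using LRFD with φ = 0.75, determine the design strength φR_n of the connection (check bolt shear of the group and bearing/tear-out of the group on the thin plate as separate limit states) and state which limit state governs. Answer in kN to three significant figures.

1260 kN (bolt shear governs)

Bolt shear: A_b = π·24²/4 = 452.4 mm²; R_n = 372 × 452.4 × 5 × 2 / 1000 = 1683 kN → 0.75 × 1683 = 1260 kN.
Bearing (1.5 l_c t F_u ≤ 3.0 d t F_u): upper limit = 3.0·24·16·410 / 1000 = 472.3 kN.
  Edge l_c = 60 − 27/2 = 46.5 → r_n = 457.6 kN; interior l_c = 70 − 27 = 43 → r_n = 423.1 kN.
  R_n,bearing = 1·457.6 + 4·423.1 = 2150 kN → 0.75 × 2150 = 1610 kN.
Bolt shear governs: 1260 kN.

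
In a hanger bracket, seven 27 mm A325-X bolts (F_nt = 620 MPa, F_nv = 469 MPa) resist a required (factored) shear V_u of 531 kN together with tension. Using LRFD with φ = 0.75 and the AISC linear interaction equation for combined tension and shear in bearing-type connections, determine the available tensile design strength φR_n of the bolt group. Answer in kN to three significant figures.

A_b = π·27²/4 = 572.6 mm²; f_rv = 531 × 1000 / (7 × 572.6) = 132.5 MPa.
F'_nt = 1.3 F_nt − (F_nt / φF_nv) f_rv = 1.3·620 − (620/(0.75·469))·132.5 = 572.5 MPa, capped at F_nt → F'_nt = 572.5 MPa.
R_n = F'_nt · A_b · n = 572.5 × 572.6 × 7 / 1000 = 2294 kN.
Design strength φR_n = 0.75 × 2294 = 1720 kN.

1720 kN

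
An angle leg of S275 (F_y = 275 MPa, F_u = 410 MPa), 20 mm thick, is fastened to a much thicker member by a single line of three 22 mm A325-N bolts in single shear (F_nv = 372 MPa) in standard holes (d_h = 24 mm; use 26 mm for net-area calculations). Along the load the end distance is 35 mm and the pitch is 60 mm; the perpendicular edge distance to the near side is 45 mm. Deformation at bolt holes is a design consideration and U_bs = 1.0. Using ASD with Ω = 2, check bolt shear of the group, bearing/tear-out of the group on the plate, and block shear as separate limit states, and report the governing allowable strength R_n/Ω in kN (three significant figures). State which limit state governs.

Bolt shear: A_b = π·22²/4 = 380.1 mm²; R_n = 372 × 380.1 × 3 × 1 / 1000 = 424.2 kN → 424.2 / 2 = 212 kN.
Bearing: edge l_c = 23, r_n = 226.3 kN; interior l_c = 36, r_n = 354.2 kN; R_n = 226.3 + 2·354.2 = 934.8 kN → 467 kN.
Block shear: A_gv = 3100, A_nv = 1800, A_nt = 640 mm²; R_n = min(0.6F_uA_nv, 0.6F_yA_gv) + U_bs·F_u·A_nt = 705.2 kN → 353 kN.
Bolt shear governs: 212 kN.

212 kN (bolt shear governs)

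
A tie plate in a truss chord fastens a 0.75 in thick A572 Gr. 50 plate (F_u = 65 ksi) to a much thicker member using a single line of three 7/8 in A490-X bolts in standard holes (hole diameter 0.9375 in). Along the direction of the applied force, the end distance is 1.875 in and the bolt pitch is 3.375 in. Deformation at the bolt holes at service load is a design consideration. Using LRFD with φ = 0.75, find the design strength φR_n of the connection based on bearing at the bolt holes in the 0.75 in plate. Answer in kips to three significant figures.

Per bolt r_n = 1.2 l_c t F_u ≤ 2.4 d t F_u; upper limit = 2.4 × 0.875 × 0.75 × 65 = 102.4 kips.
Edge bolt: l_c = 1.875 − 0.9375/2 = 1.406 in → 1.2 × 1.406 × 0.75 × 65 = 82.27 → r_n = 82.27 kips.
Interior bolts: l_c = 3.375 − 0.9375 = 2.438 in → 1.2 × 2.438 × 0.75 × 65 = 142.6 → r_n = 102.4 kips.
R_n = 1 × 82.27 + 2 × 102.4 = 287 kips.
Design strength φR_n = 0.75 × 287 = 215 kips.

215 kips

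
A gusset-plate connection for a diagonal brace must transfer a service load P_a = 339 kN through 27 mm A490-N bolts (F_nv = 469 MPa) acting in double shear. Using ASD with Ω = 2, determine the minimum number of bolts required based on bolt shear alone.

A_b = π·27²/4 = 572.6 mm².
Per-bolt allowable strength R_n/Ω = 469 × 572.6 × 2 / 1000 / 2 = 268.5 kN.
n ≥ 339 / 268.5 = 1.262 → use 2 bolts.

2 bolts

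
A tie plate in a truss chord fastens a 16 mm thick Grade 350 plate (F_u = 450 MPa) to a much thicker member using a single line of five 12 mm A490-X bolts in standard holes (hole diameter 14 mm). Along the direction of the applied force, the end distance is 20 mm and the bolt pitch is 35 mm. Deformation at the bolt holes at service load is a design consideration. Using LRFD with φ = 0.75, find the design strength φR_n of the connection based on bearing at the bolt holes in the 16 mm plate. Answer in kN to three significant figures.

629 kN

Per bolt r_n = 1.2 l_c t F_u ≤ 2.4 d t F_u; upper limit = 2.4 × 12 × 16 × 450 / 1000 = 207.4 kN.
Edge bolt: l_c = 20 − 14/2 = 13 mm → 1.2 × 13 × 16 × 450 / 1000 = 112.3 → r_n = 112.3 kN.
Interior bolts: l_c = 35 − 14 = 21 mm → 1.2 × 21 × 16 × 450 / 1000 = 181.4 → r_n = 181.4 kN.
R_n = 1 × 112.3 + 4 × 181.4 = 838.1 kN.
Design strength φR_n = 0.75 × 838.1 = 629 kN.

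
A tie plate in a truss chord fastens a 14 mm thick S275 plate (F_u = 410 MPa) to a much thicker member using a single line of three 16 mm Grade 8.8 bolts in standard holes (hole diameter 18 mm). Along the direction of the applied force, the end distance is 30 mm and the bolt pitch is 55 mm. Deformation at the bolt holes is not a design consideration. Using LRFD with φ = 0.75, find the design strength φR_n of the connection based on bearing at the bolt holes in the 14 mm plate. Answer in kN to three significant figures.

549 kN

Per bolt r_n = 1.5 l_c t F_u ≤ 3.0 d t F_u; upper limit = 3.0 × 16 × 14 × 410 / 1000 = 275.5 kN.
Edge bolt: l_c = 30 − 18/2 = 21 mm → 1.5 × 21 × 14 × 410 / 1000 = 180.8 → r_n = 180.8 kN.
Interior bolts: l_c = 55 − 18 = 37 mm → 1.5 × 37 × 14 × 410 / 1000 = 318.6 → r_n = 275.5 kN.
R_n = 1 × 180.8 + 2 × 275.5 = 731.8 kN.
Design strength φR_n = 0.75 × 731.8 = 549 kN.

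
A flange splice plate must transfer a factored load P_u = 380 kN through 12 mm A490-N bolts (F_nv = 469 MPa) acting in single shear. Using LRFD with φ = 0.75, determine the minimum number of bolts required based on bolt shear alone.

10 bolts

A_b = π·12²/4 = 113.1 mm².
Per-bolt design strength φR_n = 0.75 × 469 × 113.1 × 1 / 1000 = 39.78 kN.
n ≥ 380 / 39.78 = 9.552 → use 10 bolts.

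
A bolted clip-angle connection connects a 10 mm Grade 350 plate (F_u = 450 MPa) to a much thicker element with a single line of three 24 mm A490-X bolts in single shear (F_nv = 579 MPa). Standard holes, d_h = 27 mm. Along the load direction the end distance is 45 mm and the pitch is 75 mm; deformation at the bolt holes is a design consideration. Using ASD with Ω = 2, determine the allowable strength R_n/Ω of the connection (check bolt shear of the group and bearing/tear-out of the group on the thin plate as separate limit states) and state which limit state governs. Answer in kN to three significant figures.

344 kN (bearing governs)

Bolt shear: A_b = π·24²/4 = 452.4 mm²; R_n = 579 × 452.4 × 3 × 1 / 1000 = 785.8 kN → 785.8 / 2 = 393 kN.
Bearing (1.2 l_c t F_u ≤ 2.4 d t F_u): upper limit = 2.4·24·10·450 / 1000 = 259.2 kN.
  Edge l_c = 45 − 27/2 = 31.5 → r_n = 170.1 kN; interior l_c = 75 − 27 = 48 → r_n = 259.2 kN.
  R_n,bearing = 1·170.1 + 2·259.2 = 688.5 kN → 688.5 / 2 = 344 kN.
Bearing governs: 344 kN.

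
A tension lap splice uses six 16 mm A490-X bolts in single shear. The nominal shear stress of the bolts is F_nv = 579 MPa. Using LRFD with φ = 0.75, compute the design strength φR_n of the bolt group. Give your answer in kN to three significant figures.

524 kN

A_b = π × 16² / 4 = 201.1 mm².
R_n = F_nv · A_b · n · n_s = 579 × 201.1 × 6 × 1 / 1000 = 698.5 kN.
Design strength φR_n = 0.75 × 698.5 = 524 kN.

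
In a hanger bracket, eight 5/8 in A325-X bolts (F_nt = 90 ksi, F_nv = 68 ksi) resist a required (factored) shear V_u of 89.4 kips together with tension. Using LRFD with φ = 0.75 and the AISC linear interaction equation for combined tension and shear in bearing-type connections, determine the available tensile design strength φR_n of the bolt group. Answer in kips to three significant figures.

A_b = π·0.625²/4 = 0.3068 in²; f_rv = 89.4 / (8 × 0.3068) = 36.42 ksi.
F'_nt = 1.3 F_nt − (F_nt / φF_nv) f_rv = 1.3·90 − (90/(0.75·68))·36.42 = 52.72 ksi, capped at F_nt → F'_nt = 52.72 ksi.
R_n = F'_nt · A_b · n = 52.72 × 0.3068 × 8 = 129.4 kips.
Design strength φR_n = 0.75 × 129.4 = 97 kips.

97 kips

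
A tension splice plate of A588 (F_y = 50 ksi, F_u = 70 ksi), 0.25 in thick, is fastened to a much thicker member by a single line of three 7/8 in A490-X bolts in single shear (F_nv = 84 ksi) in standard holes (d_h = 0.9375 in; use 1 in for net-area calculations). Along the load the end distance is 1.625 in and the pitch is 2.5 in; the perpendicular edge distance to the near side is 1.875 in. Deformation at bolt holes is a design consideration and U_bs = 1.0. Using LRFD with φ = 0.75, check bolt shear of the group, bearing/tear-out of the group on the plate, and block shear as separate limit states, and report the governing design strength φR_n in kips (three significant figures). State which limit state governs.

Bolt shear: A_b = π·0.875²/4 = 0.6013 in²; R_n = 84 × 0.6013 × 3 × 1 = 151.5 kips → 0.75 × 151.5 = 114 kips.
Bearing: edge l_c = 1.156, r_n = 24.28 kips; interior l_c = 1.562, r_n = 32.81 kips; R_n = 24.28 + 2·32.81 = 89.91 kips → 67.4 kips.
Block shear: A_gv = 1.656, A_nv = 1.031, A_nt = 0.3438 in²; R_n = min(0.6F_uA_nv, 0.6F_yA_gv) + U_bs·F_u·A_nt = 67.38 kips → 50.5 kips.
Block shear governs: 50.5 kips.

50.5 kips (block shear governs)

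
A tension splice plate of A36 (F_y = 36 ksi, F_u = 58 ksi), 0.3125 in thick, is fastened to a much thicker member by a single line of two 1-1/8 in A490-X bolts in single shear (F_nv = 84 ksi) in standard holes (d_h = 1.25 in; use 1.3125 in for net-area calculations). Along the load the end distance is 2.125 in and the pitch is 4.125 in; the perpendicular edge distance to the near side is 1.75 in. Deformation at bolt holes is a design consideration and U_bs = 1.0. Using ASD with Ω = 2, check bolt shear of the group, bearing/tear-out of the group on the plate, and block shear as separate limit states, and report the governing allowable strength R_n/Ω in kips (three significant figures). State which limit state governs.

Bolt shear: A_b = π·1.125²/4 = 0.994 in²; R_n = 84 × 0.994 × 2 × 1 = 167 kips → 167 / 2 = 83.5 kips.
Bearing: edge l_c = 1.5, r_n = 32.62 kips; interior l_c = 2.875, r_n = 48.94 kips; R_n = 32.62 + 1·48.94 = 81.56 kips → 40.8 kips.
Block shear: A_gv = 1.953, A_nv = 1.338, A_nt = 0.3418 in²; R_n = min(0.6F_uA_nv, 0.6F_yA_gv) + U_bs·F_u·A_nt = 62.01 kips → 31 kips.
Block shear governs: 31 kips.

31 kips (block shear governs)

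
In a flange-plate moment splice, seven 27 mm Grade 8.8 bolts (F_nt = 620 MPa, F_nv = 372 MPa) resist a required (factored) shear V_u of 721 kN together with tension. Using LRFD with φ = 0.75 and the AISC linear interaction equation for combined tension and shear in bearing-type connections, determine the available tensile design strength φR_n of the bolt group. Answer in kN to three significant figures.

1220 kN

A_b = π·27²/4 = 572.6 mm²; f_rv = 721 × 1000 / (7 × 572.6) = 179.9 MPa.
F'_nt = 1.3 F_nt − (F_nt / φF_nv) f_rv = 1.3·620 − (620/(0.75·372))·179.9 = 406.2 MPa, capped at F_nt → F'_nt = 406.2 MPa.
R_n = F'_nt · A_b · n = 406.2 × 572.6 × 7 / 1000 = 1628 kN.
Design strength φR_n = 0.75 × 1628 = 1220 kN.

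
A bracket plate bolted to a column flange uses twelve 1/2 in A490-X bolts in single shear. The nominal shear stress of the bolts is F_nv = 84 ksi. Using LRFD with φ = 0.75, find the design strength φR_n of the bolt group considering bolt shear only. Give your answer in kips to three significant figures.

148 kips

A_b = π × 0.5² / 4 = 0.1963 in².
R_n = F_nv · A_b · n · n_s = 84 × 0.1963 × 12 × 1 = 197.9 kips.
Design strength φR_n = 0.75 × 197.9 = 148 kips.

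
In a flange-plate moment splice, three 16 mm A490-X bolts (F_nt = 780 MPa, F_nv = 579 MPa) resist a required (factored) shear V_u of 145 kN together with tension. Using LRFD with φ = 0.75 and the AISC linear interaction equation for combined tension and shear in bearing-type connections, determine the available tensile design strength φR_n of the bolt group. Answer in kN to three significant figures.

263 kN

A_b = π·16²/4 = 201.1 mm²; f_rv = 145 × 1000 / (3 × 201.1) = 240.4 MPa.
F'_nt = 1.3 F_nt − (F_nt / φF_nv) f_rv = 1.3·780 − (780/(0.75·579))·240.4 = 582.2 MPa, capped at F_nt → F'_nt = 582.2 MPa.
R_n = F'_nt · A_b · n = 582.2 × 201.1 × 3 / 1000 = 351.2 kN.
Design strength φR_n = 0.75 × 351.2 = 263 kN.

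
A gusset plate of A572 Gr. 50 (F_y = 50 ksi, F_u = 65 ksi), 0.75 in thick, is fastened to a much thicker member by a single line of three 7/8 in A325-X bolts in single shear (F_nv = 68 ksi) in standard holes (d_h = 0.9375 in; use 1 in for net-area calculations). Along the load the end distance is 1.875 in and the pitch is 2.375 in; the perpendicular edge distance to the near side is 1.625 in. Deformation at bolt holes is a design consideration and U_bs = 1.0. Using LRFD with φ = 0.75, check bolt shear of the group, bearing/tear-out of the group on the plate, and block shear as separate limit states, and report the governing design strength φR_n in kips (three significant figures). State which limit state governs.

92 kips (bolt shear governs)

Bolt shear: A_b = π·0.875²/4 = 0.6013 in²; R_n = 68 × 0.6013 × 3 × 1 = 122.7 kips → 0.75 × 122.7 = 92 kips.
Bearing: edge l_c = 1.406, r_n = 82.27 kips; interior l_c = 1.438, r_n = 84.09 kips; R_n = 82.27 + 2·84.09 = 250.5 kips → 188 kips.
Block shear: A_gv = 4.969, A_nv = 3.094, A_nt = 0.8438 in²; R_n = min(0.6F_uA_nv, 0.6F_yA_gv) + U_bs·F_u·A_nt = 175.5 kips → 132 kips.
Bolt shear governs: 92 kips.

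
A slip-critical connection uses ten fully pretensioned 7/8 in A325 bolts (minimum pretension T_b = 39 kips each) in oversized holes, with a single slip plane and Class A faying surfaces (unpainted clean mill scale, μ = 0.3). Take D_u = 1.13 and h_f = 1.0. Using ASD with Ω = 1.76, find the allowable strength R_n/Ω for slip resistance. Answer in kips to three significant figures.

R_n = μ · D_u · h_f · T_b · n_s · n_b = 0.3 × 1.13 × 1.0 × 39 × 1 × 10 = 132.2 kips.
Allowable strength R_n/Ω = 132.2 / 1.76 = 75.1 kips.

75.1 kips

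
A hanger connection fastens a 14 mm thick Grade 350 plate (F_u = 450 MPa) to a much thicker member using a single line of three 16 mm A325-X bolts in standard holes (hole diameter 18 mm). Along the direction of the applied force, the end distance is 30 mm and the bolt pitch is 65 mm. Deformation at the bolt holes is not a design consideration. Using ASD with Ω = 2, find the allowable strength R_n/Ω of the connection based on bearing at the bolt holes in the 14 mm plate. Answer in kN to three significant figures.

402 kN

Per bolt r_n = 1.5 l_c t F_u ≤ 3.0 d t F_u; upper limit = 3.0 × 16 × 14 × 450 / 1000 = 302.4 kN.
Edge bolt: l_c = 30 − 18/2 = 21 mm → 1.5 × 21 × 14 × 450 / 1000 = 198.5 → r_n = 198.5 kN.
Interior bolts: l_c = 65 − 18 = 47 mm → 1.5 × 47 × 14 × 450 / 1000 = 444.2 → r_n = 302.4 kN.
R_n = 1 × 198.5 + 2 × 302.4 = 803.3 kN.
Allowable strength R_n/Ω = 803.3 / 2 = 402 kN.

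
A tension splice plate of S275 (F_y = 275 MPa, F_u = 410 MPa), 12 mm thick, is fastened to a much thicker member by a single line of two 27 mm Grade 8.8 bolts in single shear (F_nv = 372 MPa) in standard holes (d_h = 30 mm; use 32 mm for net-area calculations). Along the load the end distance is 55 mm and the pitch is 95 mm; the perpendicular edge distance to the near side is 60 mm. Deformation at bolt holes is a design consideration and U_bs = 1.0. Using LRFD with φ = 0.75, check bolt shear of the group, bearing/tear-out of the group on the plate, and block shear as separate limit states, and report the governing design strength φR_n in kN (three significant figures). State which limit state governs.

Bolt shear: A_b = π·27²/4 = 572.6 mm²; R_n = 372 × 572.6 × 2 × 1 / 1000 = 426 kN → 0.75 × 426 = 319 kN.
Bearing: edge l_c = 40, r_n = 236.2 kN; interior l_c = 65, r_n = 318.8 kN; R_n = 236.2 + 1·318.8 = 555 kN → 416 kN.
Block shear: A_gv = 1800, A_nv = 1224, A_nt = 528 mm²; R_n = min(0.6F_uA_nv, 0.6F_yA_gv) + U_bs·F_u·A_nt = 513.5 kN → 385 kN.
Bolt shear governs: 319 kN.

319 kN (bolt shear governs)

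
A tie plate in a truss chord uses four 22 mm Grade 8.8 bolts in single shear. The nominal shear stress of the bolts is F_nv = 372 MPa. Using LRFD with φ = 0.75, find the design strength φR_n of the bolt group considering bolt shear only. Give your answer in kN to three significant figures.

A_b = π × 22² / 4 = 380.1 mm².
R_n = F_nv · A_b · n · n_s = 372 × 380.1 × 4 × 1 / 1000 = 565.6 kN.
Design strength φR_n = 0.75 × 565.6 = 424 kN.

424 kN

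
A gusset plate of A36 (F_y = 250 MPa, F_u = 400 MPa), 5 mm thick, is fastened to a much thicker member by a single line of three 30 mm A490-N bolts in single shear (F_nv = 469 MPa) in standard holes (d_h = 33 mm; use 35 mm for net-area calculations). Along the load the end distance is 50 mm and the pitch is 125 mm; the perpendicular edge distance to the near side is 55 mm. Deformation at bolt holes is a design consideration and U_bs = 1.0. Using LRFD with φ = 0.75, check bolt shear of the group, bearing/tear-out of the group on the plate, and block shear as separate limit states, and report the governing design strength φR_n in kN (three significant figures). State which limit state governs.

Bolt shear: A_b = π·30²/4 = 706.9 mm²; R_n = 469 × 706.9 × 3 × 1 / 1000 = 994.5 kN → 0.75 × 994.5 = 746 kN.
Bearing: edge l_c = 33.5, r_n = 80.4 kN; interior l_c = 92, r_n = 144 kN; R_n = 80.4 + 2·144 = 368.4 kN → 276 kN.
Block shear: A_gv = 1500, A_nv = 1062, A_nt = 187.5 mm²; R_n = min(0.6F_uA_nv, 0.6F_yA_gv) + U_bs·F_u·A_nt = 300 kN → 225 kN.
Block shear governs: 225 kN.

225 kN (block shear governs)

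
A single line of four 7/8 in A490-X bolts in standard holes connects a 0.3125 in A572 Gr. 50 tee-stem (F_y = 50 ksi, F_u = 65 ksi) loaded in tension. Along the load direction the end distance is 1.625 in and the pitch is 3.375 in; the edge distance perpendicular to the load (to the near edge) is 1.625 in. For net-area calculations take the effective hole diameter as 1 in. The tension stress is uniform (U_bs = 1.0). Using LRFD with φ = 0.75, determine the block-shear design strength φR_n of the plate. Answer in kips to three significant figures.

92.5 kips

Shear plane L_v = 1.625 + 3·3.375 = 11.75 in; A_gv = 11.75 × 0.3125 = 3.672 in².
A_nv = (11.75 − 3.5·1) × 0.3125 = 2.578 in².
A_nt = (1.625 − 0.5·1) × 0.3125 = 0.3516 in².
0.6 F_u A_nv = 100.5 kips; 0.6 F_y A_gv = 110.2 kips → shear rupture governs the shear term.
R_n = 100.5 + 1.0 × 65 × 0.3516 = 123.4 kips.
Design strength φR_n = 0.75 × 123.4 = 92.5 kips.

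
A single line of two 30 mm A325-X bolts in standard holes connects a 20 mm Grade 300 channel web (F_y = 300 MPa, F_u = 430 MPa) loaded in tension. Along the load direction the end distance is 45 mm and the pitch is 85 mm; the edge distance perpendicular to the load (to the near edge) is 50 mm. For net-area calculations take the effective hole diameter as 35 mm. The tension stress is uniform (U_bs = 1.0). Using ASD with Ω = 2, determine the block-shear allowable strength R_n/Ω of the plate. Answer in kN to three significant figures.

340 kN

Shear plane L_v = 45 + 1·85 = 130 mm; A_gv = 130 × 20 = 2600 mm².
A_nv = (130 − 1.5·35) × 20 = 1550 mm².
A_nt = (50 − 0.5·35) × 20 = 650 mm².
0.6 F_u A_nv = 399.9 kN; 0.6 F_y A_gv = 468 kN → shear rupture governs the shear term.
R_n = 399.9 + 1.0 × 430 × 650 / 1000 = 679.4 kN.
Allowable strength R_n/Ω = 679.4 / 2 = 340 kN.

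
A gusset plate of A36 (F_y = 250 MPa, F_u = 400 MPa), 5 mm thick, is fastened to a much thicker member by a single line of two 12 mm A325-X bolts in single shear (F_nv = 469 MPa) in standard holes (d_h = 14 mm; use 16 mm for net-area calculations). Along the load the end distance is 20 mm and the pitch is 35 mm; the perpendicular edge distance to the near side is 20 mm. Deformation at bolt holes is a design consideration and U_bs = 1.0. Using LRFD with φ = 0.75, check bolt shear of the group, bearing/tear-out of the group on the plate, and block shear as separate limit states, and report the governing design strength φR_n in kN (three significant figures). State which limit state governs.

45.9 kN (block shear governs)

Bolt shear: A_b = π·12²/4 = 113.1 mm²; R_n = 469 × 113.1 × 2 × 1 / 1000 = 106.1 kN → 0.75 × 106.1 = 79.6 kN.
Bearing: edge l_c = 13, r_n = 31.2 kN; interior l_c = 21, r_n = 50.4 kN; R_n = 31.2 + 1·50.4 = 81.6 kN → 61.2 kN.
Block shear: A_gv = 275, A_nv = 155, A_nt = 60 mm²; R_n = min(0.6F_uA_nv, 0.6F_yA_gv) + U_bs·F_u·A_nt = 61.2 kN → 45.9 kN.
Block shear governs: 45.9 kN.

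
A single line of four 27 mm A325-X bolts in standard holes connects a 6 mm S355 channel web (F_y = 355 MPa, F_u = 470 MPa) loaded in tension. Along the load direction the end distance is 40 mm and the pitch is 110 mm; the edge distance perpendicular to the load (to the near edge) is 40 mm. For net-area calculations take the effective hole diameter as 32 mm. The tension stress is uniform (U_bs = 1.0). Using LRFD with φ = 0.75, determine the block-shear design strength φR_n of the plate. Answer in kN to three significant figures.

Shear plane L_v = 40 + 3·110 = 370 mm; A_gv = 370 × 6 = 2220 mm².
A_nv = (370 − 3.5·32) × 6 = 1548 mm².
A_nt = (40 − 0.5·32) × 6 = 144 mm².
0.6 F_u A_nv = 436.5 kN; 0.6 F_y A_gv = 472.9 kN → shear rupture governs the shear term.
R_n = 436.5 + 1.0 × 470 × 144 / 1000 = 504.2 kN.
Design strength φR_n = 0.75 × 504.2 = 378 kN.

378 kN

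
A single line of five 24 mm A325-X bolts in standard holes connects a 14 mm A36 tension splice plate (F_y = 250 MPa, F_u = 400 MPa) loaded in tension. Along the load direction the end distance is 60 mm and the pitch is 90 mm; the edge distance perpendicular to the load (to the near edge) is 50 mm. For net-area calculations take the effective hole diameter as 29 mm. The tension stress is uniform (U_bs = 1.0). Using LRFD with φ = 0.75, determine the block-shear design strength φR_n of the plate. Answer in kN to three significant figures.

811 kN

Shear plane L_v = 60 + 4·90 = 420 mm; A_gv = 420 × 14 = 5880 mm².
A_nv = (420 − 4.5·29) × 14 = 4053 mm².
A_nt = (50 − 0.5·29) × 14 = 497 mm².
0.6 F_u A_nv = 972.7 kN; 0.6 F_y A_gv = 882 kN → shear yielding governs the shear term.
R_n = 882 + 1.0 × 400 × 497 / 1000 = 1081 kN.
Design strength φR_n = 0.75 × 1081 = 811 kN.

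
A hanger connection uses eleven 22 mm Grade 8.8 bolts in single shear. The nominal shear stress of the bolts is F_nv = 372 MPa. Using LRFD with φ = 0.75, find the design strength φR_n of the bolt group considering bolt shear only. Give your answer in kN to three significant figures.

1170 kN

A_b = π × 22² / 4 = 380.1 mm².
R_n = F_nv · A_b · n · n_s = 372 × 380.1 × 11 × 1 / 1000 = 1556 kN.
Design strength φR_n = 0.75 × 1556 = 1170 kN.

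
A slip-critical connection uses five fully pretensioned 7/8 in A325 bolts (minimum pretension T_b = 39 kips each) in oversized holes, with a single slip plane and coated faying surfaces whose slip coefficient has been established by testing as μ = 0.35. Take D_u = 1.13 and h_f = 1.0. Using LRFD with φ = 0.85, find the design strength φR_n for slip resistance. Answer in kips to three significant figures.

R_n = μ · D_u · h_f · T_b · n_s · n_b = 0.35 × 1.13 × 1.0 × 39 × 1 × 5 = 77.12 kips.
Design strength φR_n = 0.85 × 77.12 = 65.6 kips.

65.6 kips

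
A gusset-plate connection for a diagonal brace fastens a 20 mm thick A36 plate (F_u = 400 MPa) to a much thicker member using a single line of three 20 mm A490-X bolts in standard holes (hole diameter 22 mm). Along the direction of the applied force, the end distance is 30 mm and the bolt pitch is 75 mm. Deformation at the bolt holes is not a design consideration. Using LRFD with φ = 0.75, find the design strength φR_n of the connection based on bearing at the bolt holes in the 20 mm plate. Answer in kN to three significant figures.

891 kN

Per bolt r_n = 1.5 l_c t F_u ≤ 3.0 d t F_u; upper limit = 3.0 × 20 × 20 × 400 / 1000 = 480 kN.
Edge bolt: l_c = 30 − 22/2 = 19 mm → 1.5 × 19 × 20 × 400 / 1000 = 228 → r_n = 228 kN.
Interior bolts: l_c = 75 − 22 = 53 mm → 1.5 × 53 × 20 × 400 / 1000 = 636 → r_n = 480 kN.
R_n = 1 × 228 + 2 × 480 = 1188 kN.
Design strength φR_n = 0.75 × 1188 = 891 kN.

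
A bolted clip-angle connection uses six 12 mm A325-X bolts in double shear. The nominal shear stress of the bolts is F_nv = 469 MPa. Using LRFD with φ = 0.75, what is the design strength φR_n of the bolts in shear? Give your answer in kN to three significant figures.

477 kN

A_b = π × 12² / 4 = 113.1 mm².
R_n = F_nv · A_b · n · n_s = 469 × 113.1 × 6 × 2 / 1000 = 636.5 kN.
Design strength φR_n = 0.75 × 636.5 = 477 kN.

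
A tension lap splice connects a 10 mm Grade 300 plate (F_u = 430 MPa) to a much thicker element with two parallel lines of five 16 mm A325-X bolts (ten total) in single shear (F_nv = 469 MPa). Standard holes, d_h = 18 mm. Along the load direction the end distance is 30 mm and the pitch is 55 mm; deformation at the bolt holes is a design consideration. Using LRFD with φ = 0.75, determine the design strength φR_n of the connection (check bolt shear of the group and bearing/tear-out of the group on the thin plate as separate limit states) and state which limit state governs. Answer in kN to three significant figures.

707 kN (bolt shear governs)

Bolt shear: A_b = π·16²/4 = 201.1 mm²; R_n = 469 × 201.1 × 10 × 1 / 1000 = 943 kN → 0.75 × 943 = 707 kN.
Bearing (1.2 l_c t F_u ≤ 2.4 d t F_u): upper limit = 2.4·16·10·430 / 1000 = 165.1 kN.
  Edge l_c = 30 − 18/2 = 21 → r_n = 108.4 kN; interior l_c = 55 − 18 = 37 → r_n = 165.1 kN.
  R_n,bearing = 2·108.4 + 8·165.1 = 1538 kN → 0.75 × 1538 = 1150 kN.
Bolt shear governs: 707 kN.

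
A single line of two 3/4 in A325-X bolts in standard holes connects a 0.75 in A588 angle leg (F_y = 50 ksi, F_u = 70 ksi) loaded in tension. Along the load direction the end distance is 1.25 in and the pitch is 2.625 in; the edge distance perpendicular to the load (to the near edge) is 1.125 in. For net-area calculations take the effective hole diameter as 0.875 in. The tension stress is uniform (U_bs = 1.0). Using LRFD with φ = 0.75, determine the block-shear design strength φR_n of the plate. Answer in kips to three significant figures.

Shear plane L_v = 1.25 + 1·2.625 = 3.875 in; A_gv = 3.875 × 0.75 = 2.906 in².
A_nv = (3.875 − 1.5·0.875) × 0.75 = 1.922 in².
A_nt = (1.125 − 0.5·0.875) × 0.75 = 0.5156 in².
0.6 F_u A_nv = 80.72 kips; 0.6 F_y A_gv = 87.19 kips → shear rupture governs the shear term.
R_n = 80.72 + 1.0 × 70 × 0.5156 = 116.8 kips.
Design strength φR_n = 0.75 × 116.8 = 87.6 kips.

87.6 kips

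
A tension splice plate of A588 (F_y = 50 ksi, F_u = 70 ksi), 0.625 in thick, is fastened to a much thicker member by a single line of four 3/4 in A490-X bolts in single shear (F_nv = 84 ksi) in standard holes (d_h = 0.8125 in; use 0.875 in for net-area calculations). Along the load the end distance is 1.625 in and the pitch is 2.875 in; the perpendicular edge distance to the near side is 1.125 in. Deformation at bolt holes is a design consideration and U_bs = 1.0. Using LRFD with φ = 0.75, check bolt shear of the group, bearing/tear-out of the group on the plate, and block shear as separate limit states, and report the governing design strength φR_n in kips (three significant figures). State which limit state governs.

Bolt shear: A_b = π·0.75²/4 = 0.4418 in²; R_n = 84 × 0.4418 × 4 × 1 = 148.4 kips → 0.75 × 148.4 = 111 kips.
Bearing: edge l_c = 1.219, r_n = 63.98 kips; interior l_c = 2.062, r_n = 78.75 kips; R_n = 63.98 + 3·78.75 = 300.2 kips → 225 kips.
Block shear: A_gv = 6.406, A_nv = 4.492, A_nt = 0.4297 in²; R_n = min(0.6F_uA_nv, 0.6F_yA_gv) + U_bs·F_u·A_nt = 218.8 kips → 164 kips.
Bolt shear governs: 111 kips.

111 kips (bolt shear governs)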